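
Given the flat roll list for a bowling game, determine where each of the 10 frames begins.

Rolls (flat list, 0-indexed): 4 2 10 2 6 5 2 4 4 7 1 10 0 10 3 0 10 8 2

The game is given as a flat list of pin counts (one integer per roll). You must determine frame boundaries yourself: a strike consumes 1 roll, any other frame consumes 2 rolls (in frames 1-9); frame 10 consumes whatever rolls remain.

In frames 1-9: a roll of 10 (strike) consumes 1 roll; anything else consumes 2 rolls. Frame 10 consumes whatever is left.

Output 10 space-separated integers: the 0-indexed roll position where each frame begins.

Frame 1 starts at roll index 0: rolls=4,2 (sum=6), consumes 2 rolls
Frame 2 starts at roll index 2: roll=10 (strike), consumes 1 roll
Frame 3 starts at roll index 3: rolls=2,6 (sum=8), consumes 2 rolls
Frame 4 starts at roll index 5: rolls=5,2 (sum=7), consumes 2 rolls
Frame 5 starts at roll index 7: rolls=4,4 (sum=8), consumes 2 rolls
Frame 6 starts at roll index 9: rolls=7,1 (sum=8), consumes 2 rolls
Frame 7 starts at roll index 11: roll=10 (strike), consumes 1 roll
Frame 8 starts at roll index 12: rolls=0,10 (sum=10), consumes 2 rolls
Frame 9 starts at roll index 14: rolls=3,0 (sum=3), consumes 2 rolls
Frame 10 starts at roll index 16: 3 remaining rolls

Answer: 0 2 3 5 7 9 11 12 14 16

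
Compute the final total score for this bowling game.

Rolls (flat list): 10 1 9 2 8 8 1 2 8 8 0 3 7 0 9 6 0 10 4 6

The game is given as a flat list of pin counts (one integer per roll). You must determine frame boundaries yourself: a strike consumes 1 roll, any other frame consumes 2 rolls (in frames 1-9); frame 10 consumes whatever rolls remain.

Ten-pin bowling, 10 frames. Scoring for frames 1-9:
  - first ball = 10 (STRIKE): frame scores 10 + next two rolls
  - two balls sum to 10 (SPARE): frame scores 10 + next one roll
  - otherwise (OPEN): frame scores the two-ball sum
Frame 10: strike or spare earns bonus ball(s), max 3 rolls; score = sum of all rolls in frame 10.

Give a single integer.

Frame 1: STRIKE. 10 + next two rolls (1+9) = 20. Cumulative: 20
Frame 2: SPARE (1+9=10). 10 + next roll (2) = 12. Cumulative: 32
Frame 3: SPARE (2+8=10). 10 + next roll (8) = 18. Cumulative: 50
Frame 4: OPEN (8+1=9). Cumulative: 59
Frame 5: SPARE (2+8=10). 10 + next roll (8) = 18. Cumulative: 77
Frame 6: OPEN (8+0=8). Cumulative: 85
Frame 7: SPARE (3+7=10). 10 + next roll (0) = 10. Cumulative: 95
Frame 8: OPEN (0+9=9). Cumulative: 104
Frame 9: OPEN (6+0=6). Cumulative: 110
Frame 10: STRIKE. Sum of all frame-10 rolls (10+4+6) = 20. Cumulative: 130

Answer: 130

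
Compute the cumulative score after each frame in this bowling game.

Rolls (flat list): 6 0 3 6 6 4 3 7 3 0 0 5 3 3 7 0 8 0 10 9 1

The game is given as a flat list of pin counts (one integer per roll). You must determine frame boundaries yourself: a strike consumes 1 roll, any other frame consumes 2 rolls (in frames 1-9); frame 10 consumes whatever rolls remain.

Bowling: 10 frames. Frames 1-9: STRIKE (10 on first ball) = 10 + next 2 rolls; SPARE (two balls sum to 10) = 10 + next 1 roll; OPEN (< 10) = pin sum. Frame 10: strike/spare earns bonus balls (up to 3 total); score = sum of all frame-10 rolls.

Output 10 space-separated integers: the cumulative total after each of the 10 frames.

Answer: 6 15 28 41 44 49 55 62 70 90

Derivation:
Frame 1: OPEN (6+0=6). Cumulative: 6
Frame 2: OPEN (3+6=9). Cumulative: 15
Frame 3: SPARE (6+4=10). 10 + next roll (3) = 13. Cumulative: 28
Frame 4: SPARE (3+7=10). 10 + next roll (3) = 13. Cumulative: 41
Frame 5: OPEN (3+0=3). Cumulative: 44
Frame 6: OPEN (0+5=5). Cumulative: 49
Frame 7: OPEN (3+3=6). Cumulative: 55
Frame 8: OPEN (7+0=7). Cumulative: 62
Frame 9: OPEN (8+0=8). Cumulative: 70
Frame 10: STRIKE. Sum of all frame-10 rolls (10+9+1) = 20. Cumulative: 90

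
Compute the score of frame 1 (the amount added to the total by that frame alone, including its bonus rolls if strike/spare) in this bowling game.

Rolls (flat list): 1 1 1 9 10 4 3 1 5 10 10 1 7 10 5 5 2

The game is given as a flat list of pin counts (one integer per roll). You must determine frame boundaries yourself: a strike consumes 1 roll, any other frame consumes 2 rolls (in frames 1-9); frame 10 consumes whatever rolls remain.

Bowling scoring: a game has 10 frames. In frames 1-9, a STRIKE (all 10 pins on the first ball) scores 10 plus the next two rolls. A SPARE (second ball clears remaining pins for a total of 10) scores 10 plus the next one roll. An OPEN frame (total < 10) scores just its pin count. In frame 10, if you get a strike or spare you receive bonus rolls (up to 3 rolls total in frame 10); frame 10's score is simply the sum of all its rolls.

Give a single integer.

Frame 1: OPEN (1+1=2). Cumulative: 2
Frame 2: SPARE (1+9=10). 10 + next roll (10) = 20. Cumulative: 22
Frame 3: STRIKE. 10 + next two rolls (4+3) = 17. Cumulative: 39

Answer: 2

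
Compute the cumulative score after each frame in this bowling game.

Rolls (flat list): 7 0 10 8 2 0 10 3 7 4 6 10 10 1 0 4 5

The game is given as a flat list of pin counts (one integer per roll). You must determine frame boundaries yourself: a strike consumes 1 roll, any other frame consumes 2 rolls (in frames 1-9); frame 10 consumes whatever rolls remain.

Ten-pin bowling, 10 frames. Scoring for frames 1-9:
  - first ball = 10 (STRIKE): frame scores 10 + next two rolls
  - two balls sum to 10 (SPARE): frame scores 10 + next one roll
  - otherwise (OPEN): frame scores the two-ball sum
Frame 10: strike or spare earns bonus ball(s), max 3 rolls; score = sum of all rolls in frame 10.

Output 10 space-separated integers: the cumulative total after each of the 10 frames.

Answer: 7 27 37 50 64 84 105 116 117 126

Derivation:
Frame 1: OPEN (7+0=7). Cumulative: 7
Frame 2: STRIKE. 10 + next two rolls (8+2) = 20. Cumulative: 27
Frame 3: SPARE (8+2=10). 10 + next roll (0) = 10. Cumulative: 37
Frame 4: SPARE (0+10=10). 10 + next roll (3) = 13. Cumulative: 50
Frame 5: SPARE (3+7=10). 10 + next roll (4) = 14. Cumulative: 64
Frame 6: SPARE (4+6=10). 10 + next roll (10) = 20. Cumulative: 84
Frame 7: STRIKE. 10 + next two rolls (10+1) = 21. Cumulative: 105
Frame 8: STRIKE. 10 + next two rolls (1+0) = 11. Cumulative: 116
Frame 9: OPEN (1+0=1). Cumulative: 117
Frame 10: OPEN. Sum of all frame-10 rolls (4+5) = 9. Cumulative: 126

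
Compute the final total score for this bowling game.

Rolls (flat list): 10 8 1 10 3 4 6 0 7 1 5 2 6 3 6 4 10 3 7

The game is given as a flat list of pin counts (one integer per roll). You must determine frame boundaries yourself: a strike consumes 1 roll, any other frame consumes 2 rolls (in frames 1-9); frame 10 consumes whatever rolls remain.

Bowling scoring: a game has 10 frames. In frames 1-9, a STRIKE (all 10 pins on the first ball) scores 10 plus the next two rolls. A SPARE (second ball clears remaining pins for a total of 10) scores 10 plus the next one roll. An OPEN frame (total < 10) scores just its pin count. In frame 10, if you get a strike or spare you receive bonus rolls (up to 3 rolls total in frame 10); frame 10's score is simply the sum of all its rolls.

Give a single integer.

Answer: 122

Derivation:
Frame 1: STRIKE. 10 + next two rolls (8+1) = 19. Cumulative: 19
Frame 2: OPEN (8+1=9). Cumulative: 28
Frame 3: STRIKE. 10 + next two rolls (3+4) = 17. Cumulative: 45
Frame 4: OPEN (3+4=7). Cumulative: 52
Frame 5: OPEN (6+0=6). Cumulative: 58
Frame 6: OPEN (7+1=8). Cumulative: 66
Frame 7: OPEN (5+2=7). Cumulative: 73
Frame 8: OPEN (6+3=9). Cumulative: 82
Frame 9: SPARE (6+4=10). 10 + next roll (10) = 20. Cumulative: 102
Frame 10: STRIKE. Sum of all frame-10 rolls (10+3+7) = 20. Cumulative: 122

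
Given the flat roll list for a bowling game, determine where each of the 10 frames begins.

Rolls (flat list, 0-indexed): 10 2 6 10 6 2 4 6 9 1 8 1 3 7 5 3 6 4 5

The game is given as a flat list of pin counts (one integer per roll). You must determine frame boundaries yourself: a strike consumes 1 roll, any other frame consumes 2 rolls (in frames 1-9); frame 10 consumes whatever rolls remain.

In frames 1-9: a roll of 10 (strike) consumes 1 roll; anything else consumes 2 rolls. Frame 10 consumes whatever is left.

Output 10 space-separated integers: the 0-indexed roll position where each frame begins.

Frame 1 starts at roll index 0: roll=10 (strike), consumes 1 roll
Frame 2 starts at roll index 1: rolls=2,6 (sum=8), consumes 2 rolls
Frame 3 starts at roll index 3: roll=10 (strike), consumes 1 roll
Frame 4 starts at roll index 4: rolls=6,2 (sum=8), consumes 2 rolls
Frame 5 starts at roll index 6: rolls=4,6 (sum=10), consumes 2 rolls
Frame 6 starts at roll index 8: rolls=9,1 (sum=10), consumes 2 rolls
Frame 7 starts at roll index 10: rolls=8,1 (sum=9), consumes 2 rolls
Frame 8 starts at roll index 12: rolls=3,7 (sum=10), consumes 2 rolls
Frame 9 starts at roll index 14: rolls=5,3 (sum=8), consumes 2 rolls
Frame 10 starts at roll index 16: 3 remaining rolls

Answer: 0 1 3 4 6 8 10 12 14 16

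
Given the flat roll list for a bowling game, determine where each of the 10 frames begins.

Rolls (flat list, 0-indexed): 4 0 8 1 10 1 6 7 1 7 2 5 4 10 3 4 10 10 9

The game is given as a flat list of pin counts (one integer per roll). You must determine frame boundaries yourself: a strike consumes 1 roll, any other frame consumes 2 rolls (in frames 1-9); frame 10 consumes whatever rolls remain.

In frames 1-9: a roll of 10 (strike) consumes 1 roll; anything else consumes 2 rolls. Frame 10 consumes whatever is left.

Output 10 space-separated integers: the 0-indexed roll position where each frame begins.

Answer: 0 2 4 5 7 9 11 13 14 16

Derivation:
Frame 1 starts at roll index 0: rolls=4,0 (sum=4), consumes 2 rolls
Frame 2 starts at roll index 2: rolls=8,1 (sum=9), consumes 2 rolls
Frame 3 starts at roll index 4: roll=10 (strike), consumes 1 roll
Frame 4 starts at roll index 5: rolls=1,6 (sum=7), consumes 2 rolls
Frame 5 starts at roll index 7: rolls=7,1 (sum=8), consumes 2 rolls
Frame 6 starts at roll index 9: rolls=7,2 (sum=9), consumes 2 rolls
Frame 7 starts at roll index 11: rolls=5,4 (sum=9), consumes 2 rolls
Frame 8 starts at roll index 13: roll=10 (strike), consumes 1 roll
Frame 9 starts at roll index 14: rolls=3,4 (sum=7), consumes 2 rolls
Frame 10 starts at roll index 16: 3 remaining rolls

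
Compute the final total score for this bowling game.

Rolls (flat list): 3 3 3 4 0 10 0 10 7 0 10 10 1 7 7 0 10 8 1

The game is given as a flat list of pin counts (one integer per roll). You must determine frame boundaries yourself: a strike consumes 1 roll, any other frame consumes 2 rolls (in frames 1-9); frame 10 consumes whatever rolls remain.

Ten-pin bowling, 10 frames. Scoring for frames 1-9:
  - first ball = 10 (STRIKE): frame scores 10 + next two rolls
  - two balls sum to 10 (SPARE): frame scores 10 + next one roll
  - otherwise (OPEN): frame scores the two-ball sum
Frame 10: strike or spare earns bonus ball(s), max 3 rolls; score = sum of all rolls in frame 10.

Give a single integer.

Answer: 120

Derivation:
Frame 1: OPEN (3+3=6). Cumulative: 6
Frame 2: OPEN (3+4=7). Cumulative: 13
Frame 3: SPARE (0+10=10). 10 + next roll (0) = 10. Cumulative: 23
Frame 4: SPARE (0+10=10). 10 + next roll (7) = 17. Cumulative: 40
Frame 5: OPEN (7+0=7). Cumulative: 47
Frame 6: STRIKE. 10 + next two rolls (10+1) = 21. Cumulative: 68
Frame 7: STRIKE. 10 + next two rolls (1+7) = 18. Cumulative: 86
Frame 8: OPEN (1+7=8). Cumulative: 94
Frame 9: OPEN (7+0=7). Cumulative: 101
Frame 10: STRIKE. Sum of all frame-10 rolls (10+8+1) = 19. Cumulative: 120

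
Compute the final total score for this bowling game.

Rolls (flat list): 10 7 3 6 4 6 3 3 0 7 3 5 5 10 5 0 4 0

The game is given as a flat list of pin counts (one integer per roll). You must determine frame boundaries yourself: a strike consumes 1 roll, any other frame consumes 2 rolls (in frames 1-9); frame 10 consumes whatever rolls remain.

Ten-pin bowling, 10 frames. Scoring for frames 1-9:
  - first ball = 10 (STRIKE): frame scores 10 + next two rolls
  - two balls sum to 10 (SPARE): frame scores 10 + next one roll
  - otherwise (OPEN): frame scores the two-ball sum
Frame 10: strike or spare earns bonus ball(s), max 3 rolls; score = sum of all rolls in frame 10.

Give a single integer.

Answer: 123

Derivation:
Frame 1: STRIKE. 10 + next two rolls (7+3) = 20. Cumulative: 20
Frame 2: SPARE (7+3=10). 10 + next roll (6) = 16. Cumulative: 36
Frame 3: SPARE (6+4=10). 10 + next roll (6) = 16. Cumulative: 52
Frame 4: OPEN (6+3=9). Cumulative: 61
Frame 5: OPEN (3+0=3). Cumulative: 64
Frame 6: SPARE (7+3=10). 10 + next roll (5) = 15. Cumulative: 79
Frame 7: SPARE (5+5=10). 10 + next roll (10) = 20. Cumulative: 99
Frame 8: STRIKE. 10 + next two rolls (5+0) = 15. Cumulative: 114
Frame 9: OPEN (5+0=5). Cumulative: 119
Frame 10: OPEN. Sum of all frame-10 rolls (4+0) = 4. Cumulative: 123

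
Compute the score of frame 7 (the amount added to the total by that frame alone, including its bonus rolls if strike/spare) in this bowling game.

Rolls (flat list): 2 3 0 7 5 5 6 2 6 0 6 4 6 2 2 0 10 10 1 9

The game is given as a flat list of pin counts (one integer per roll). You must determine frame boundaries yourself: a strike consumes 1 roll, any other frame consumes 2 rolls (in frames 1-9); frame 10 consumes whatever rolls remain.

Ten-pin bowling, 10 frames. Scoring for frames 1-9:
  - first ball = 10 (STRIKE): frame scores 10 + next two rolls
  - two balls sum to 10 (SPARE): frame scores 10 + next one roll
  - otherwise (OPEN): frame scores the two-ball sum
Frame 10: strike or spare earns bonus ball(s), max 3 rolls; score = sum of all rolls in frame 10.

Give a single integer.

Answer: 8

Derivation:
Frame 1: OPEN (2+3=5). Cumulative: 5
Frame 2: OPEN (0+7=7). Cumulative: 12
Frame 3: SPARE (5+5=10). 10 + next roll (6) = 16. Cumulative: 28
Frame 4: OPEN (6+2=8). Cumulative: 36
Frame 5: OPEN (6+0=6). Cumulative: 42
Frame 6: SPARE (6+4=10). 10 + next roll (6) = 16. Cumulative: 58
Frame 7: OPEN (6+2=8). Cumulative: 66
Frame 8: OPEN (2+0=2). Cumulative: 68
Frame 9: STRIKE. 10 + next two rolls (10+1) = 21. Cumulative: 89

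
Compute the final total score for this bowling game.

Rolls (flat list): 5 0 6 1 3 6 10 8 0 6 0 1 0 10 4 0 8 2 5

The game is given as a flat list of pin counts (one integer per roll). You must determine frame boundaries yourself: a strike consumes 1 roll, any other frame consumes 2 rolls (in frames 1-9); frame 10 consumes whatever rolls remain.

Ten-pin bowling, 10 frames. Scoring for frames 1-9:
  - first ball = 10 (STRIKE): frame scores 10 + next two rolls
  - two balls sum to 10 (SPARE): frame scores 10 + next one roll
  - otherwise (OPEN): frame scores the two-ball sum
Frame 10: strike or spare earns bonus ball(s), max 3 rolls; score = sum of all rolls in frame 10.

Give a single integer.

Frame 1: OPEN (5+0=5). Cumulative: 5
Frame 2: OPEN (6+1=7). Cumulative: 12
Frame 3: OPEN (3+6=9). Cumulative: 21
Frame 4: STRIKE. 10 + next two rolls (8+0) = 18. Cumulative: 39
Frame 5: OPEN (8+0=8). Cumulative: 47
Frame 6: OPEN (6+0=6). Cumulative: 53
Frame 7: OPEN (1+0=1). Cumulative: 54
Frame 8: STRIKE. 10 + next two rolls (4+0) = 14. Cumulative: 68
Frame 9: OPEN (4+0=4). Cumulative: 72
Frame 10: SPARE. Sum of all frame-10 rolls (8+2+5) = 15. Cumulative: 87

Answer: 87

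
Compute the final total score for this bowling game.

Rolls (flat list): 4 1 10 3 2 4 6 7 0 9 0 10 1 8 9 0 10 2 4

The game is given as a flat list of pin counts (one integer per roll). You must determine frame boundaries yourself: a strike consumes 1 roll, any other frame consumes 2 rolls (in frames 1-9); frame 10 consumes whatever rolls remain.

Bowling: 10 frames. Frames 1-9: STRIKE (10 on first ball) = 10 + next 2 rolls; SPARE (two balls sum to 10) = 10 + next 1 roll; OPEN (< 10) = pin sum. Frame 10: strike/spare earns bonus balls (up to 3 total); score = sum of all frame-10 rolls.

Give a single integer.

Frame 1: OPEN (4+1=5). Cumulative: 5
Frame 2: STRIKE. 10 + next two rolls (3+2) = 15. Cumulative: 20
Frame 3: OPEN (3+2=5). Cumulative: 25
Frame 4: SPARE (4+6=10). 10 + next roll (7) = 17. Cumulative: 42
Frame 5: OPEN (7+0=7). Cumulative: 49
Frame 6: OPEN (9+0=9). Cumulative: 58
Frame 7: STRIKE. 10 + next two rolls (1+8) = 19. Cumulative: 77
Frame 8: OPEN (1+8=9). Cumulative: 86
Frame 9: OPEN (9+0=9). Cumulative: 95
Frame 10: STRIKE. Sum of all frame-10 rolls (10+2+4) = 16. Cumulative: 111

Answer: 111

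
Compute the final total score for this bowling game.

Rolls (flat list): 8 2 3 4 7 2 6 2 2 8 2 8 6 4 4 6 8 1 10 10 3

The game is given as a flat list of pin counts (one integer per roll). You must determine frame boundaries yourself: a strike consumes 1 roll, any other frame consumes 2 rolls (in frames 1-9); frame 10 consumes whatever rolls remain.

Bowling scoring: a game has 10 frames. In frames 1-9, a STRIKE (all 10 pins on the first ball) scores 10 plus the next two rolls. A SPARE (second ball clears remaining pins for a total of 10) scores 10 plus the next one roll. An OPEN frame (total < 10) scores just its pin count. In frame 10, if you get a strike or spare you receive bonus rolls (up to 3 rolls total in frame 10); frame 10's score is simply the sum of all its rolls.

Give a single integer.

Frame 1: SPARE (8+2=10). 10 + next roll (3) = 13. Cumulative: 13
Frame 2: OPEN (3+4=7). Cumulative: 20
Frame 3: OPEN (7+2=9). Cumulative: 29
Frame 4: OPEN (6+2=8). Cumulative: 37
Frame 5: SPARE (2+8=10). 10 + next roll (2) = 12. Cumulative: 49
Frame 6: SPARE (2+8=10). 10 + next roll (6) = 16. Cumulative: 65
Frame 7: SPARE (6+4=10). 10 + next roll (4) = 14. Cumulative: 79
Frame 8: SPARE (4+6=10). 10 + next roll (8) = 18. Cumulative: 97
Frame 9: OPEN (8+1=9). Cumulative: 106
Frame 10: STRIKE. Sum of all frame-10 rolls (10+10+3) = 23. Cumulative: 129

Answer: 129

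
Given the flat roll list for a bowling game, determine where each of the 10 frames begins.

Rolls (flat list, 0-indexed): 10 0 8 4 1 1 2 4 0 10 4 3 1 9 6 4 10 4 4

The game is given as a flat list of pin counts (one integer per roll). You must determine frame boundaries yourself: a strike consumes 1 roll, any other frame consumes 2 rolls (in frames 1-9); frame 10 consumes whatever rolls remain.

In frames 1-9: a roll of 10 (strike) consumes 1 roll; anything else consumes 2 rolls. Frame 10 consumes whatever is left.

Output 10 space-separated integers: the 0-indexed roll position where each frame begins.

Frame 1 starts at roll index 0: roll=10 (strike), consumes 1 roll
Frame 2 starts at roll index 1: rolls=0,8 (sum=8), consumes 2 rolls
Frame 3 starts at roll index 3: rolls=4,1 (sum=5), consumes 2 rolls
Frame 4 starts at roll index 5: rolls=1,2 (sum=3), consumes 2 rolls
Frame 5 starts at roll index 7: rolls=4,0 (sum=4), consumes 2 rolls
Frame 6 starts at roll index 9: roll=10 (strike), consumes 1 roll
Frame 7 starts at roll index 10: rolls=4,3 (sum=7), consumes 2 rolls
Frame 8 starts at roll index 12: rolls=1,9 (sum=10), consumes 2 rolls
Frame 9 starts at roll index 14: rolls=6,4 (sum=10), consumes 2 rolls
Frame 10 starts at roll index 16: 3 remaining rolls

Answer: 0 1 3 5 7 9 10 12 14 16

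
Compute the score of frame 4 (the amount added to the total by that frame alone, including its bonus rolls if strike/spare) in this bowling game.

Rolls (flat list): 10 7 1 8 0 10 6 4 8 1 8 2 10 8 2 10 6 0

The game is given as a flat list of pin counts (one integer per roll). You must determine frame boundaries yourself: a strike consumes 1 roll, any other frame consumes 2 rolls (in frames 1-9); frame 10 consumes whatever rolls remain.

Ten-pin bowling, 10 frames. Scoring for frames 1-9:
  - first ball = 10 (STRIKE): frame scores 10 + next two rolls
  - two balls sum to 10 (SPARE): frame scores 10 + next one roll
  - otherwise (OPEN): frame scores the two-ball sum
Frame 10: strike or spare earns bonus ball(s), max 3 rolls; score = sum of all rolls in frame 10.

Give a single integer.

Frame 1: STRIKE. 10 + next two rolls (7+1) = 18. Cumulative: 18
Frame 2: OPEN (7+1=8). Cumulative: 26
Frame 3: OPEN (8+0=8). Cumulative: 34
Frame 4: STRIKE. 10 + next two rolls (6+4) = 20. Cumulative: 54
Frame 5: SPARE (6+4=10). 10 + next roll (8) = 18. Cumulative: 72
Frame 6: OPEN (8+1=9). Cumulative: 81

Answer: 20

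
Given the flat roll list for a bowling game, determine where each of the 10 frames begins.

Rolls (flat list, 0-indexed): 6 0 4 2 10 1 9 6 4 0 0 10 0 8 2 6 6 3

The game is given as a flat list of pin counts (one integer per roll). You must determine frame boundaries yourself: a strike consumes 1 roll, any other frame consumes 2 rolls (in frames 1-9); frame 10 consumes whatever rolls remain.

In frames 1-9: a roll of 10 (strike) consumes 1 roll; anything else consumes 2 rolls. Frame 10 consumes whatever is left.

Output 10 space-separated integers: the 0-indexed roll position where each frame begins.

Answer: 0 2 4 5 7 9 11 12 14 16

Derivation:
Frame 1 starts at roll index 0: rolls=6,0 (sum=6), consumes 2 rolls
Frame 2 starts at roll index 2: rolls=4,2 (sum=6), consumes 2 rolls
Frame 3 starts at roll index 4: roll=10 (strike), consumes 1 roll
Frame 4 starts at roll index 5: rolls=1,9 (sum=10), consumes 2 rolls
Frame 5 starts at roll index 7: rolls=6,4 (sum=10), consumes 2 rolls
Frame 6 starts at roll index 9: rolls=0,0 (sum=0), consumes 2 rolls
Frame 7 starts at roll index 11: roll=10 (strike), consumes 1 roll
Frame 8 starts at roll index 12: rolls=0,8 (sum=8), consumes 2 rolls
Frame 9 starts at roll index 14: rolls=2,6 (sum=8), consumes 2 rolls
Frame 10 starts at roll index 16: 2 remaining rolls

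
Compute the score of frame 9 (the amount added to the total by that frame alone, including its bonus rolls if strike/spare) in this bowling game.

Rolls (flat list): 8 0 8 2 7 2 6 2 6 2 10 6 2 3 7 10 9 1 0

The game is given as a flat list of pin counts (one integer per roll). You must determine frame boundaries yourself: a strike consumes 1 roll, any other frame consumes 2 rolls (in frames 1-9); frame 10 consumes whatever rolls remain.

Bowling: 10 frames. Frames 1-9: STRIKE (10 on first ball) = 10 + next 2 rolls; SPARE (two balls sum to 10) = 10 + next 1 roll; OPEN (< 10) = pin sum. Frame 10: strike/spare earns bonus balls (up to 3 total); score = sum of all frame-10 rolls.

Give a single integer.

Frame 1: OPEN (8+0=8). Cumulative: 8
Frame 2: SPARE (8+2=10). 10 + next roll (7) = 17. Cumulative: 25
Frame 3: OPEN (7+2=9). Cumulative: 34
Frame 4: OPEN (6+2=8). Cumulative: 42
Frame 5: OPEN (6+2=8). Cumulative: 50
Frame 6: STRIKE. 10 + next two rolls (6+2) = 18. Cumulative: 68
Frame 7: OPEN (6+2=8). Cumulative: 76
Frame 8: SPARE (3+7=10). 10 + next roll (10) = 20. Cumulative: 96
Frame 9: STRIKE. 10 + next two rolls (9+1) = 20. Cumulative: 116
Frame 10: SPARE. Sum of all frame-10 rolls (9+1+0) = 10. Cumulative: 126

Answer: 20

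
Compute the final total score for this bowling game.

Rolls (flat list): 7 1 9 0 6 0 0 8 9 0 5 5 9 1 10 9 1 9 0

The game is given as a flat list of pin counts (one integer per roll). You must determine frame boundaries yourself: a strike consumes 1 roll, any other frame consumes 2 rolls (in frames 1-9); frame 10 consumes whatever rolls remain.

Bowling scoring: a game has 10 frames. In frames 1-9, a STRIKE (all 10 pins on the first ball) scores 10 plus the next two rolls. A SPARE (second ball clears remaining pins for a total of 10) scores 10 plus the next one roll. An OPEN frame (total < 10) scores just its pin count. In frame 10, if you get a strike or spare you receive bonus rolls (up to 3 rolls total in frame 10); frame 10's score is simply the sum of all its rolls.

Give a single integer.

Answer: 127

Derivation:
Frame 1: OPEN (7+1=8). Cumulative: 8
Frame 2: OPEN (9+0=9). Cumulative: 17
Frame 3: OPEN (6+0=6). Cumulative: 23
Frame 4: OPEN (0+8=8). Cumulative: 31
Frame 5: OPEN (9+0=9). Cumulative: 40
Frame 6: SPARE (5+5=10). 10 + next roll (9) = 19. Cumulative: 59
Frame 7: SPARE (9+1=10). 10 + next roll (10) = 20. Cumulative: 79
Frame 8: STRIKE. 10 + next two rolls (9+1) = 20. Cumulative: 99
Frame 9: SPARE (9+1=10). 10 + next roll (9) = 19. Cumulative: 118
Frame 10: OPEN. Sum of all frame-10 rolls (9+0) = 9. Cumulative: 127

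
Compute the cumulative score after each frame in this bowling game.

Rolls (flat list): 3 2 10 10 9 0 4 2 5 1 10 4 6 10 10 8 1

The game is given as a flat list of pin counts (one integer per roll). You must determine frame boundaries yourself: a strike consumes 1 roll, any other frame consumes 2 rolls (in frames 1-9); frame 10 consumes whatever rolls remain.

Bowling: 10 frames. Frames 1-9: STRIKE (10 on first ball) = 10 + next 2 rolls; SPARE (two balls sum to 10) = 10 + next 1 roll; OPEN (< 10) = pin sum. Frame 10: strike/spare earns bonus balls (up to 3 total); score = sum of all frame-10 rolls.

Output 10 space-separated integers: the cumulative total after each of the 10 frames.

Frame 1: OPEN (3+2=5). Cumulative: 5
Frame 2: STRIKE. 10 + next two rolls (10+9) = 29. Cumulative: 34
Frame 3: STRIKE. 10 + next two rolls (9+0) = 19. Cumulative: 53
Frame 4: OPEN (9+0=9). Cumulative: 62
Frame 5: OPEN (4+2=6). Cumulative: 68
Frame 6: OPEN (5+1=6). Cumulative: 74
Frame 7: STRIKE. 10 + next two rolls (4+6) = 20. Cumulative: 94
Frame 8: SPARE (4+6=10). 10 + next roll (10) = 20. Cumulative: 114
Frame 9: STRIKE. 10 + next two rolls (10+8) = 28. Cumulative: 142
Frame 10: STRIKE. Sum of all frame-10 rolls (10+8+1) = 19. Cumulative: 161

Answer: 5 34 53 62 68 74 94 114 142 161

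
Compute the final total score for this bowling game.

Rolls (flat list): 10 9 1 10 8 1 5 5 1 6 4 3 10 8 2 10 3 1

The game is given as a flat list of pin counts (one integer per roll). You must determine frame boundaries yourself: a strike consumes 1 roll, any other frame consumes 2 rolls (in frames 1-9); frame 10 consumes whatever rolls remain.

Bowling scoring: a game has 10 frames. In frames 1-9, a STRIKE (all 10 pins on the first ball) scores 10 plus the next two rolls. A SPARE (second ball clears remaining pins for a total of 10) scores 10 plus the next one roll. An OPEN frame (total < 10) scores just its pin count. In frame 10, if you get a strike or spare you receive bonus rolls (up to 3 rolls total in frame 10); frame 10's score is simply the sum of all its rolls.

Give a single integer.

Frame 1: STRIKE. 10 + next two rolls (9+1) = 20. Cumulative: 20
Frame 2: SPARE (9+1=10). 10 + next roll (10) = 20. Cumulative: 40
Frame 3: STRIKE. 10 + next two rolls (8+1) = 19. Cumulative: 59
Frame 4: OPEN (8+1=9). Cumulative: 68
Frame 5: SPARE (5+5=10). 10 + next roll (1) = 11. Cumulative: 79
Frame 6: OPEN (1+6=7). Cumulative: 86
Frame 7: OPEN (4+3=7). Cumulative: 93
Frame 8: STRIKE. 10 + next two rolls (8+2) = 20. Cumulative: 113
Frame 9: SPARE (8+2=10). 10 + next roll (10) = 20. Cumulative: 133
Frame 10: STRIKE. Sum of all frame-10 rolls (10+3+1) = 14. Cumulative: 147

Answer: 147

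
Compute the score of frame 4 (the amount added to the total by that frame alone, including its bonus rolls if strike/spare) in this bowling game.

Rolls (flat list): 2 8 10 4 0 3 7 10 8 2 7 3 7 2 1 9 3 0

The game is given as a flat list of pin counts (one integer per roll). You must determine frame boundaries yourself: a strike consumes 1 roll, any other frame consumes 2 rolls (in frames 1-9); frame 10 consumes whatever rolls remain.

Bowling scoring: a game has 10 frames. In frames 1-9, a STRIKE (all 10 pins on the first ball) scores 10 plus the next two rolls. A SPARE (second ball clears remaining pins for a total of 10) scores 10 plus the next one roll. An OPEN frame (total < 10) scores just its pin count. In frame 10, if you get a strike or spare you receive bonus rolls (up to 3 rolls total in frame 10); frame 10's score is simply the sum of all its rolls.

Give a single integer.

Answer: 20

Derivation:
Frame 1: SPARE (2+8=10). 10 + next roll (10) = 20. Cumulative: 20
Frame 2: STRIKE. 10 + next two rolls (4+0) = 14. Cumulative: 34
Frame 3: OPEN (4+0=4). Cumulative: 38
Frame 4: SPARE (3+7=10). 10 + next roll (10) = 20. Cumulative: 58
Frame 5: STRIKE. 10 + next two rolls (8+2) = 20. Cumulative: 78
Frame 6: SPARE (8+2=10). 10 + next roll (7) = 17. Cumulative: 95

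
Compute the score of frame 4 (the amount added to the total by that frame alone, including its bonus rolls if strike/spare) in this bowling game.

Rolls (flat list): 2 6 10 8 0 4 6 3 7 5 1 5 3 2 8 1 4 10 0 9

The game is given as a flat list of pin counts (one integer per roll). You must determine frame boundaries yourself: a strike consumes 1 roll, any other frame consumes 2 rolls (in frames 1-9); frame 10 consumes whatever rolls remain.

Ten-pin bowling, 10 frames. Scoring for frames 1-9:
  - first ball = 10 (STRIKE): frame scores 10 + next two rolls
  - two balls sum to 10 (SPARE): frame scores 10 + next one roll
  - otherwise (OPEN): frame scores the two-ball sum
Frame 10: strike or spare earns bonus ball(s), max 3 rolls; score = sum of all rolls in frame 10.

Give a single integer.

Answer: 13

Derivation:
Frame 1: OPEN (2+6=8). Cumulative: 8
Frame 2: STRIKE. 10 + next two rolls (8+0) = 18. Cumulative: 26
Frame 3: OPEN (8+0=8). Cumulative: 34
Frame 4: SPARE (4+6=10). 10 + next roll (3) = 13. Cumulative: 47
Frame 5: SPARE (3+7=10). 10 + next roll (5) = 15. Cumulative: 62
Frame 6: OPEN (5+1=6). Cumulative: 68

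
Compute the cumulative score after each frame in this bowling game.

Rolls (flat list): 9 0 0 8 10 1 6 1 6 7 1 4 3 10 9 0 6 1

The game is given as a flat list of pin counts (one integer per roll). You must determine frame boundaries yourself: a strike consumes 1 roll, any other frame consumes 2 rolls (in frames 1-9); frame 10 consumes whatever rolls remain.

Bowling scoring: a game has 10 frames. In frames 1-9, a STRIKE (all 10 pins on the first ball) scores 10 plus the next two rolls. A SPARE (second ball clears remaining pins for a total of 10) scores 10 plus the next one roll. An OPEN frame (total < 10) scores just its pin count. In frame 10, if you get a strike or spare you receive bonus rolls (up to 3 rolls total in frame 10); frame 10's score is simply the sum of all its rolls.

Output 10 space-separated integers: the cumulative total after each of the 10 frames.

Answer: 9 17 34 41 48 56 63 82 91 98

Derivation:
Frame 1: OPEN (9+0=9). Cumulative: 9
Frame 2: OPEN (0+8=8). Cumulative: 17
Frame 3: STRIKE. 10 + next two rolls (1+6) = 17. Cumulative: 34
Frame 4: OPEN (1+6=7). Cumulative: 41
Frame 5: OPEN (1+6=7). Cumulative: 48
Frame 6: OPEN (7+1=8). Cumulative: 56
Frame 7: OPEN (4+3=7). Cumulative: 63
Frame 8: STRIKE. 10 + next two rolls (9+0) = 19. Cumulative: 82
Frame 9: OPEN (9+0=9). Cumulative: 91
Frame 10: OPEN. Sum of all frame-10 rolls (6+1) = 7. Cumulative: 98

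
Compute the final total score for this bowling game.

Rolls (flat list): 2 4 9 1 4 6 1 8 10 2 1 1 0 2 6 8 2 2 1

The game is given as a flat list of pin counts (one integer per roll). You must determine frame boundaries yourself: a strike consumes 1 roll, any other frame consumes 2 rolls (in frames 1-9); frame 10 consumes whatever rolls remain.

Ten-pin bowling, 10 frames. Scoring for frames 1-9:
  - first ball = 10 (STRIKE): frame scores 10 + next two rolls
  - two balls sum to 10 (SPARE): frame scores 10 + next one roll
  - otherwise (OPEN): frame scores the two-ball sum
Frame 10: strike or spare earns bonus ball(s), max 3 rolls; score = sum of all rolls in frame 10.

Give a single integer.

Answer: 80

Derivation:
Frame 1: OPEN (2+4=6). Cumulative: 6
Frame 2: SPARE (9+1=10). 10 + next roll (4) = 14. Cumulative: 20
Frame 3: SPARE (4+6=10). 10 + next roll (1) = 11. Cumulative: 31
Frame 4: OPEN (1+8=9). Cumulative: 40
Frame 5: STRIKE. 10 + next two rolls (2+1) = 13. Cumulative: 53
Frame 6: OPEN (2+1=3). Cumulative: 56
Frame 7: OPEN (1+0=1). Cumulative: 57
Frame 8: OPEN (2+6=8). Cumulative: 65
Frame 9: SPARE (8+2=10). 10 + next roll (2) = 12. Cumulative: 77
Frame 10: OPEN. Sum of all frame-10 rolls (2+1) = 3. Cumulative: 80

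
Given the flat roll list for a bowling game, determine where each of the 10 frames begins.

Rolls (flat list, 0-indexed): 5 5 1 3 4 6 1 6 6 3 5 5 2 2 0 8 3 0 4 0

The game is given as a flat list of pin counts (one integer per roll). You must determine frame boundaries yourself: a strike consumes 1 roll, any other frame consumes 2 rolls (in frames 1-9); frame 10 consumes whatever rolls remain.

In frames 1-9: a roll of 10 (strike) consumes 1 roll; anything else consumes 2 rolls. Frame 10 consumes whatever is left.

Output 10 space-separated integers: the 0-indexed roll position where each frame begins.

Answer: 0 2 4 6 8 10 12 14 16 18

Derivation:
Frame 1 starts at roll index 0: rolls=5,5 (sum=10), consumes 2 rolls
Frame 2 starts at roll index 2: rolls=1,3 (sum=4), consumes 2 rolls
Frame 3 starts at roll index 4: rolls=4,6 (sum=10), consumes 2 rolls
Frame 4 starts at roll index 6: rolls=1,6 (sum=7), consumes 2 rolls
Frame 5 starts at roll index 8: rolls=6,3 (sum=9), consumes 2 rolls
Frame 6 starts at roll index 10: rolls=5,5 (sum=10), consumes 2 rolls
Frame 7 starts at roll index 12: rolls=2,2 (sum=4), consumes 2 rolls
Frame 8 starts at roll index 14: rolls=0,8 (sum=8), consumes 2 rolls
Frame 9 starts at roll index 16: rolls=3,0 (sum=3), consumes 2 rolls
Frame 10 starts at roll index 18: 2 remaining rolls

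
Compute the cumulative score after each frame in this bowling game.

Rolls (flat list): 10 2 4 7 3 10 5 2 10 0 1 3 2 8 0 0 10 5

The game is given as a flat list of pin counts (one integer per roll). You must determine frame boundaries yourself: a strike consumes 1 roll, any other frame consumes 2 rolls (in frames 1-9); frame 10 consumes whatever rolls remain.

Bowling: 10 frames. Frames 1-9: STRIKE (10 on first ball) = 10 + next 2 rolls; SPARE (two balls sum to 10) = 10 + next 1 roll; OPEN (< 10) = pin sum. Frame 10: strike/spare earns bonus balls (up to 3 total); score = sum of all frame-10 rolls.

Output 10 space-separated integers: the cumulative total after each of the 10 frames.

Answer: 16 22 42 59 66 77 78 83 91 106

Derivation:
Frame 1: STRIKE. 10 + next two rolls (2+4) = 16. Cumulative: 16
Frame 2: OPEN (2+4=6). Cumulative: 22
Frame 3: SPARE (7+3=10). 10 + next roll (10) = 20. Cumulative: 42
Frame 4: STRIKE. 10 + next two rolls (5+2) = 17. Cumulative: 59
Frame 5: OPEN (5+2=7). Cumulative: 66
Frame 6: STRIKE. 10 + next two rolls (0+1) = 11. Cumulative: 77
Frame 7: OPEN (0+1=1). Cumulative: 78
Frame 8: OPEN (3+2=5). Cumulative: 83
Frame 9: OPEN (8+0=8). Cumulative: 91
Frame 10: SPARE. Sum of all frame-10 rolls (0+10+5) = 15. Cumulative: 106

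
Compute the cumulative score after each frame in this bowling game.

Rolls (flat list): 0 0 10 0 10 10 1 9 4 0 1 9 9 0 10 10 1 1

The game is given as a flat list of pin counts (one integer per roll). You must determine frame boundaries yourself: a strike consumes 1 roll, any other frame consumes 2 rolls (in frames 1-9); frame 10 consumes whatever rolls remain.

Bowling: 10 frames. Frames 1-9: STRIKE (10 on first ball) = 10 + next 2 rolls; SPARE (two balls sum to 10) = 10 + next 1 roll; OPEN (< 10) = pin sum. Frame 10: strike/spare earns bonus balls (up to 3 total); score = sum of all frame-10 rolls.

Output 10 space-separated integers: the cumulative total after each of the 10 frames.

Answer: 0 20 40 60 74 78 97 106 127 139

Derivation:
Frame 1: OPEN (0+0=0). Cumulative: 0
Frame 2: STRIKE. 10 + next two rolls (0+10) = 20. Cumulative: 20
Frame 3: SPARE (0+10=10). 10 + next roll (10) = 20. Cumulative: 40
Frame 4: STRIKE. 10 + next two rolls (1+9) = 20. Cumulative: 60
Frame 5: SPARE (1+9=10). 10 + next roll (4) = 14. Cumulative: 74
Frame 6: OPEN (4+0=4). Cumulative: 78
Frame 7: SPARE (1+9=10). 10 + next roll (9) = 19. Cumulative: 97
Frame 8: OPEN (9+0=9). Cumulative: 106
Frame 9: STRIKE. 10 + next two rolls (10+1) = 21. Cumulative: 127
Frame 10: STRIKE. Sum of all frame-10 rolls (10+1+1) = 12. Cumulative: 139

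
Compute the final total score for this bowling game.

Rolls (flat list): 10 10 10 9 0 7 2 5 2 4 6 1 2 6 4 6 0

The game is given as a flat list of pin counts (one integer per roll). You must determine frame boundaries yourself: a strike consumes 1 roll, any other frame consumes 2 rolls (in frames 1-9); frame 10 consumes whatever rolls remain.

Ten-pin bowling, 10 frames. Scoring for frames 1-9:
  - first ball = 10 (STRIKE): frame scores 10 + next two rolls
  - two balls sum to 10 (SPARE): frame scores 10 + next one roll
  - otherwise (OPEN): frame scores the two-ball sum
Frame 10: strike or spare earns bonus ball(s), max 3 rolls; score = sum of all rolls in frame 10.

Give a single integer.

Frame 1: STRIKE. 10 + next two rolls (10+10) = 30. Cumulative: 30
Frame 2: STRIKE. 10 + next two rolls (10+9) = 29. Cumulative: 59
Frame 3: STRIKE. 10 + next two rolls (9+0) = 19. Cumulative: 78
Frame 4: OPEN (9+0=9). Cumulative: 87
Frame 5: OPEN (7+2=9). Cumulative: 96
Frame 6: OPEN (5+2=7). Cumulative: 103
Frame 7: SPARE (4+6=10). 10 + next roll (1) = 11. Cumulative: 114
Frame 8: OPEN (1+2=3). Cumulative: 117
Frame 9: SPARE (6+4=10). 10 + next roll (6) = 16. Cumulative: 133
Frame 10: OPEN. Sum of all frame-10 rolls (6+0) = 6. Cumulative: 139

Answer: 139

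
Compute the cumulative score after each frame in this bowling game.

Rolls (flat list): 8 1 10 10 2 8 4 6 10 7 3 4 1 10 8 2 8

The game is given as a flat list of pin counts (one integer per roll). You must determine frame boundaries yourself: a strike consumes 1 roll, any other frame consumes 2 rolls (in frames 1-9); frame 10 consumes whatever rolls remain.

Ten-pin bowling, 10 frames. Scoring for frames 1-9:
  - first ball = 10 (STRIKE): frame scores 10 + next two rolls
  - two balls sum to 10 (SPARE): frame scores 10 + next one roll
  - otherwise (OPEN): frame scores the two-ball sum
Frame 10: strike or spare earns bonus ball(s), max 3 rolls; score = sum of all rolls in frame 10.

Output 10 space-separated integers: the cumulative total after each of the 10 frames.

Frame 1: OPEN (8+1=9). Cumulative: 9
Frame 2: STRIKE. 10 + next two rolls (10+2) = 22. Cumulative: 31
Frame 3: STRIKE. 10 + next two rolls (2+8) = 20. Cumulative: 51
Frame 4: SPARE (2+8=10). 10 + next roll (4) = 14. Cumulative: 65
Frame 5: SPARE (4+6=10). 10 + next roll (10) = 20. Cumulative: 85
Frame 6: STRIKE. 10 + next two rolls (7+3) = 20. Cumulative: 105
Frame 7: SPARE (7+3=10). 10 + next roll (4) = 14. Cumulative: 119
Frame 8: OPEN (4+1=5). Cumulative: 124
Frame 9: STRIKE. 10 + next two rolls (8+2) = 20. Cumulative: 144
Frame 10: SPARE. Sum of all frame-10 rolls (8+2+8) = 18. Cumulative: 162

Answer: 9 31 51 65 85 105 119 124 144 162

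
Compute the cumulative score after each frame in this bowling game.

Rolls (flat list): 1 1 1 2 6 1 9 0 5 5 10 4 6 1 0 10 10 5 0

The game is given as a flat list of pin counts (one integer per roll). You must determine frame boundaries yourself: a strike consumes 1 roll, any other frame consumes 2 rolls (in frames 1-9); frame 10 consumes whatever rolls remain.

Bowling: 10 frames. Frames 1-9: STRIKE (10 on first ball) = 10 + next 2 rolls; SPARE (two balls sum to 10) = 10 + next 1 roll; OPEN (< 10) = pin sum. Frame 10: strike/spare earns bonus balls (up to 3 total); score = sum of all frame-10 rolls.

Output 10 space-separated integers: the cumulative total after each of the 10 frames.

Frame 1: OPEN (1+1=2). Cumulative: 2
Frame 2: OPEN (1+2=3). Cumulative: 5
Frame 3: OPEN (6+1=7). Cumulative: 12
Frame 4: OPEN (9+0=9). Cumulative: 21
Frame 5: SPARE (5+5=10). 10 + next roll (10) = 20. Cumulative: 41
Frame 6: STRIKE. 10 + next two rolls (4+6) = 20. Cumulative: 61
Frame 7: SPARE (4+6=10). 10 + next roll (1) = 11. Cumulative: 72
Frame 8: OPEN (1+0=1). Cumulative: 73
Frame 9: STRIKE. 10 + next two rolls (10+5) = 25. Cumulative: 98
Frame 10: STRIKE. Sum of all frame-10 rolls (10+5+0) = 15. Cumulative: 113

Answer: 2 5 12 21 41 61 72 73 98 113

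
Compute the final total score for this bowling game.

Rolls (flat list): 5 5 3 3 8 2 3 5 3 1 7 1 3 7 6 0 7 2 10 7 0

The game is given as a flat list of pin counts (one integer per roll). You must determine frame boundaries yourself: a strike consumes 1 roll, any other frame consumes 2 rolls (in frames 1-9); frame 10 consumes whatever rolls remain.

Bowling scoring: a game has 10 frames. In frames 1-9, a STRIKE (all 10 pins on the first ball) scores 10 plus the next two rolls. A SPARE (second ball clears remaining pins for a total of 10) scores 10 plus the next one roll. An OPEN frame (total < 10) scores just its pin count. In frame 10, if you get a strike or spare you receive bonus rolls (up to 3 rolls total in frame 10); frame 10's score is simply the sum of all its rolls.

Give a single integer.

Answer: 100

Derivation:
Frame 1: SPARE (5+5=10). 10 + next roll (3) = 13. Cumulative: 13
Frame 2: OPEN (3+3=6). Cumulative: 19
Frame 3: SPARE (8+2=10). 10 + next roll (3) = 13. Cumulative: 32
Frame 4: OPEN (3+5=8). Cumulative: 40
Frame 5: OPEN (3+1=4). Cumulative: 44
Frame 6: OPEN (7+1=8). Cumulative: 52
Frame 7: SPARE (3+7=10). 10 + next roll (6) = 16. Cumulative: 68
Frame 8: OPEN (6+0=6). Cumulative: 74
Frame 9: OPEN (7+2=9). Cumulative: 83
Frame 10: STRIKE. Sum of all frame-10 rolls (10+7+0) = 17. Cumulative: 100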